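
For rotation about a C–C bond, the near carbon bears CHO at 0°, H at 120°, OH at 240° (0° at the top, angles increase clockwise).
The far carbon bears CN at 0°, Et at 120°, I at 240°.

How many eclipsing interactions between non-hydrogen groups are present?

Non-H eclipsing pairs: CHO(0°)/CN(0°); OH(240°)/I(240°) — 2 interactions.

2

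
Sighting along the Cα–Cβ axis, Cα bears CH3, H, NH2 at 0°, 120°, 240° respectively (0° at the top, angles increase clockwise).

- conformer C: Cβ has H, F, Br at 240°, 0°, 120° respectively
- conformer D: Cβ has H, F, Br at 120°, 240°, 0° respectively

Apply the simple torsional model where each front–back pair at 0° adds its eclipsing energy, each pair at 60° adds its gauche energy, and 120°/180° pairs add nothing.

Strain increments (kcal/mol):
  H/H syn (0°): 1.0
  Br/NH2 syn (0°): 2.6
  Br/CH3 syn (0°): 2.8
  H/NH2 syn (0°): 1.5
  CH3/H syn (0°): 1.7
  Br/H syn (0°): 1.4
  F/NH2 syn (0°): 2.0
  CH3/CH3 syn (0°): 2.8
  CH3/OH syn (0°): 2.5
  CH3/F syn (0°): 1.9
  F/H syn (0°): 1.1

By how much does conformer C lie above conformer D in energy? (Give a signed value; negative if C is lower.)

C is eclipsed. CH3 at 0° is eclipsed with F at 0° (1.9); H at 120° is eclipsed with Br at 120° (1.4); NH2 at 240° is eclipsed with H at 240° (1.5). Total 4.8 kcal/mol.
D is eclipsed. CH3 at 0° is eclipsed with Br at 0° (2.8); H at 120° is eclipsed with H at 120° (1.0); NH2 at 240° is eclipsed with F at 240° (2.0). Total 5.8 kcal/mol.
E(C) − E(D) = 4.8 − 5.8 = -1.0 kcal/mol.

-1.0 kcal/mol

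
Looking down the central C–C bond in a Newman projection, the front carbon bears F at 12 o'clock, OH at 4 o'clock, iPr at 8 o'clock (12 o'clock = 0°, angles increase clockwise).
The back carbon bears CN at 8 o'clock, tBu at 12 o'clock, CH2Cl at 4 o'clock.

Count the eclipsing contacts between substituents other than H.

3

Non-H eclipsing pairs: F(0°)/tBu(0°); OH(120°)/CH2Cl(120°); iPr(240°)/CN(240°) — 3 interactions.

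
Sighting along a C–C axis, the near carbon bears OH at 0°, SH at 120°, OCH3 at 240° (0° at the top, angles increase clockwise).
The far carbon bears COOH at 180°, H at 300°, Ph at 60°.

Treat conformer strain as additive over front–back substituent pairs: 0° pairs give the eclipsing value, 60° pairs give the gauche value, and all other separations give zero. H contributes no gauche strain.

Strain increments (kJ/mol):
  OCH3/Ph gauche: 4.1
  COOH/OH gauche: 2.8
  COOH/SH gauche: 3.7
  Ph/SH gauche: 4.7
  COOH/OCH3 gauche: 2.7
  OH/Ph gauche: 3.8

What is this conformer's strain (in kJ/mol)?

This conformer (staggered): OH(0°)/Ph(60°) gauche 3.8; SH(120°)/COOH(180°) gauche 3.7; SH(120°)/Ph(60°) gauche 4.7; OCH3(240°)/COOH(180°) gauche 2.7 → 14.9 kJ/mol.

14.9 kJ/mol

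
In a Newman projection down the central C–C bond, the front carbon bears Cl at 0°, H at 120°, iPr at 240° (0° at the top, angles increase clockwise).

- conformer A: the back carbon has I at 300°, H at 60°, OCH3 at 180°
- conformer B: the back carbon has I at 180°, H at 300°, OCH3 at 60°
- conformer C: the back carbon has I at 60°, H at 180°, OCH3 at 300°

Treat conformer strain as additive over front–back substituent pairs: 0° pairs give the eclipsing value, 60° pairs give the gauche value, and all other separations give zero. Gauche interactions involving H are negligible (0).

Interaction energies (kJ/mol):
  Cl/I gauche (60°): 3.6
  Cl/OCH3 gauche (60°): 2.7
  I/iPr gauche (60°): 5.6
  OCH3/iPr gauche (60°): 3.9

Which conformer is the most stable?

A (staggered): Cl–I gauche, iPr–I gauche, iPr–OCH3 gauche; 3.6 + 5.6 + 3.9 = 13.1 kJ/mol.
B (staggered): Cl–OCH3 gauche, iPr–I gauche; 2.7 + 5.6 = 8.3 kJ/mol.
C (staggered): Cl–I gauche, Cl–OCH3 gauche, iPr–OCH3 gauche; 3.6 + 2.7 + 3.9 = 10.2 kJ/mol.
B has the lowest total (8.3 kJ/mol).

B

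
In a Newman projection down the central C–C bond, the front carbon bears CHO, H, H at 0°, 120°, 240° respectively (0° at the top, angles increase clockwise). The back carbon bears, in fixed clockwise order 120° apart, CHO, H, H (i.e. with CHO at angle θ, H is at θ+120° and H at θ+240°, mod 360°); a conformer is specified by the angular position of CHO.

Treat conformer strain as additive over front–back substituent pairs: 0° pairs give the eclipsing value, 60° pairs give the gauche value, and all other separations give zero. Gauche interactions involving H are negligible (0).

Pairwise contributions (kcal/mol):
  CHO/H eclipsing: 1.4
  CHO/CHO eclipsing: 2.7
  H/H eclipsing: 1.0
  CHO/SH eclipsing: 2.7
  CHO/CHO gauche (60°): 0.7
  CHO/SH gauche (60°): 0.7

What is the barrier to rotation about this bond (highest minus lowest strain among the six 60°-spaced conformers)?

CHO at 0° (eclipsed): CHO–CHO eclipsed, H–H eclipsed, H–H eclipsed; 2.7 + 1.0 + 1.0 = 4.7 kcal/mol.
CHO at 60° (staggered): CHO–CHO gauche; 0.7 = 0.7 kcal/mol.
CHO at 120° (eclipsed): CHO–H eclipsed, H–CHO eclipsed, H–H eclipsed; 1.4 + 1.4 + 1.0 = 3.8 kcal/mol.
CHO at 180° (staggered): no non-H gauche contacts → 0.0 kcal/mol.
CHO at 240° (eclipsed): CHO–H eclipsed, H–H eclipsed, H–CHO eclipsed; 1.4 + 1.0 + 1.4 = 3.8 kcal/mol.
CHO at 300° (staggered): CHO–CHO gauche; 0.7 = 0.7 kcal/mol.
Max at 0° (4.7 kcal/mol), min at 180° (0.0 kcal/mol); barrier = 4.7 kcal/mol.

4.7 kcal/mol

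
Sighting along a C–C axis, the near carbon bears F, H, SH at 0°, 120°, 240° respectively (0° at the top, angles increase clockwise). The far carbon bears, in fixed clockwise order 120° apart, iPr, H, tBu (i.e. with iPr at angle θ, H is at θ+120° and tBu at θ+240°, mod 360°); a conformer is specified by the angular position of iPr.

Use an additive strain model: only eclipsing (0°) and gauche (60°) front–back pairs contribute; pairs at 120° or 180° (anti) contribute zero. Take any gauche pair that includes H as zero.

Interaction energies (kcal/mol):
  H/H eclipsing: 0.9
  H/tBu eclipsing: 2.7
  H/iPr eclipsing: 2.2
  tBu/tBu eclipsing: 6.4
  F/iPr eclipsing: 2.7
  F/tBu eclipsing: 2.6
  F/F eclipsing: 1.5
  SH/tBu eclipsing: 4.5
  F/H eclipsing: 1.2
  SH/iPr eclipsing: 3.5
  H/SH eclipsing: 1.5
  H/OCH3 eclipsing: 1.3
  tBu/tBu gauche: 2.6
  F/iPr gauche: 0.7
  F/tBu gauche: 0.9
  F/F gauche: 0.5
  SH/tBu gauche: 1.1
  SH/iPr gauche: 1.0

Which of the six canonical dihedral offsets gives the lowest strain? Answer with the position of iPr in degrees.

iPr at 0° is eclipsed. F at 0° is eclipsed with iPr at 0° (2.7); H at 120° is eclipsed with H at 120° (0.9); SH at 240° is eclipsed with tBu at 240° (4.5). Total 8.1 kcal/mol.
iPr at 60° is staggered. F at 0° is gauche with iPr at 60° (0.7); F at 0° is gauche with tBu at 300° (0.9); SH at 240° is gauche with tBu at 300° (1.1). Total 2.7 kcal/mol.
iPr at 120° is eclipsed. F at 0° is eclipsed with tBu at 0° (2.6); H at 120° is eclipsed with iPr at 120° (2.2); SH at 240° is eclipsed with H at 240° (1.5). Total 6.3 kcal/mol.
iPr at 180° is staggered. F at 0° is gauche with tBu at 60° (0.9); SH at 240° is gauche with iPr at 180° (1.0). Total 1.9 kcal/mol.
iPr at 240° is eclipsed. F at 0° is eclipsed with H at 0° (1.2); H at 120° is eclipsed with tBu at 120° (2.7); SH at 240° is eclipsed with iPr at 240° (3.5). Total 7.4 kcal/mol.
iPr at 300° is staggered. F at 0° is gauche with iPr at 300° (0.7); SH at 240° is gauche with iPr at 300° (1.0); SH at 240° is gauche with tBu at 180° (1.1). Total 2.8 kcal/mol.
The minimum (1.9 kcal/mol) occurs with iPr at 180°.

180°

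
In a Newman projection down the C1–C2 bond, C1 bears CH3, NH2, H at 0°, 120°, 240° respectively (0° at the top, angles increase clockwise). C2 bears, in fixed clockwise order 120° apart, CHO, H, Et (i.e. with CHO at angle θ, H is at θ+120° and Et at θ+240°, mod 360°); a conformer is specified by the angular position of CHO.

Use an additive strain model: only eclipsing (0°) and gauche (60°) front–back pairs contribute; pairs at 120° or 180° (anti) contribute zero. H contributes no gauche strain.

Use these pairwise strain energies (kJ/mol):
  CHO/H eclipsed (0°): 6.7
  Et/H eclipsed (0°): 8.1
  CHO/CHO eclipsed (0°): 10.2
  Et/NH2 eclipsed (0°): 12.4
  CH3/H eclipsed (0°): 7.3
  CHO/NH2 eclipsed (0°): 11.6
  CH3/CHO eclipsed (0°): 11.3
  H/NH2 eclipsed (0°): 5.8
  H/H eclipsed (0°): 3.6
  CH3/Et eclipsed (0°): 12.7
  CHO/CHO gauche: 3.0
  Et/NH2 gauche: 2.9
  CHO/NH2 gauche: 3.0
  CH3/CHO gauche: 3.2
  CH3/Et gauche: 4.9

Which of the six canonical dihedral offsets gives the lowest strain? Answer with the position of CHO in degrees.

300°

CHO at 0° (eclipsed): CH3–CHO eclipsed, NH2–H eclipsed, H–Et eclipsed; 11.3 + 5.8 + 8.1 = 25.2 kJ/mol.
CHO at 60° (staggered): CH3–CHO gauche, CH3–Et gauche, NH2–CHO gauche; 3.2 + 4.9 + 3.0 = 11.1 kJ/mol.
CHO at 120° (eclipsed): CH3–Et eclipsed, NH2–CHO eclipsed, H–H eclipsed; 12.7 + 11.6 + 3.6 = 27.9 kJ/mol.
CHO at 180° (staggered): CH3–Et gauche, NH2–CHO gauche, NH2–Et gauche; 4.9 + 3.0 + 2.9 = 10.8 kJ/mol.
CHO at 240° (eclipsed): CH3–H eclipsed, NH2–Et eclipsed, H–CHO eclipsed; 7.3 + 12.4 + 6.7 = 26.4 kJ/mol.
CHO at 300° (staggered): CH3–CHO gauche, NH2–Et gauche; 3.2 + 2.9 = 6.1 kJ/mol.
The minimum (6.1 kJ/mol) occurs with CHO at 300°.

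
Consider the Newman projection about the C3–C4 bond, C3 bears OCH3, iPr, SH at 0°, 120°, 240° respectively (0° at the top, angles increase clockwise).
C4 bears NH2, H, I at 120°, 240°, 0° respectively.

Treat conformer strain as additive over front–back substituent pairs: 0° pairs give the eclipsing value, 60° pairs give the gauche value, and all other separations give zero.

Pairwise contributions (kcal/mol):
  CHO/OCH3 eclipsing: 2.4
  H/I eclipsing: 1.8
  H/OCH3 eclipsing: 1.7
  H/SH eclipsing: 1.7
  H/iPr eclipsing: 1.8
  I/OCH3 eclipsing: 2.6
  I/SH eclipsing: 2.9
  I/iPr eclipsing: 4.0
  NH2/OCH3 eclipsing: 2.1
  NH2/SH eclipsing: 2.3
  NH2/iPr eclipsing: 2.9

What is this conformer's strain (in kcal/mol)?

This conformer (eclipsed): OCH3(0°)/I(0°) eclipsed 2.6; iPr(120°)/NH2(120°) eclipsed 2.9; SH(240°)/H(240°) eclipsed 1.7 → 7.2 kcal/mol.

7.2 kcal/mol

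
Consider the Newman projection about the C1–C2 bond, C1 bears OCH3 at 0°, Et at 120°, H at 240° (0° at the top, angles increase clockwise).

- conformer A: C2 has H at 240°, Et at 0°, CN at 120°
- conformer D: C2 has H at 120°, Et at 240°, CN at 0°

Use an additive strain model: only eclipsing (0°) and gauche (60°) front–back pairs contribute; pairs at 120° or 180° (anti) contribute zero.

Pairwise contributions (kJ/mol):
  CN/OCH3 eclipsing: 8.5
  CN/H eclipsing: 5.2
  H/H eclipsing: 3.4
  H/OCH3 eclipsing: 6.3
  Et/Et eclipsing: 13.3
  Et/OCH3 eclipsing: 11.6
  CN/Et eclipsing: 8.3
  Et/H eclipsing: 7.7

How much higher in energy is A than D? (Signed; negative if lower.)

-0.6 kJ/mol

A (eclipsed): OCH3–Et eclipsed, Et–CN eclipsed, H–H eclipsed; 11.6 + 8.3 + 3.4 = 23.3 kJ/mol.
D (eclipsed): OCH3–CN eclipsed, Et–H eclipsed, H–Et eclipsed; 8.5 + 7.7 + 7.7 = 23.9 kJ/mol.
E(A) − E(D) = 23.3 − 23.9 = -0.6 kJ/mol.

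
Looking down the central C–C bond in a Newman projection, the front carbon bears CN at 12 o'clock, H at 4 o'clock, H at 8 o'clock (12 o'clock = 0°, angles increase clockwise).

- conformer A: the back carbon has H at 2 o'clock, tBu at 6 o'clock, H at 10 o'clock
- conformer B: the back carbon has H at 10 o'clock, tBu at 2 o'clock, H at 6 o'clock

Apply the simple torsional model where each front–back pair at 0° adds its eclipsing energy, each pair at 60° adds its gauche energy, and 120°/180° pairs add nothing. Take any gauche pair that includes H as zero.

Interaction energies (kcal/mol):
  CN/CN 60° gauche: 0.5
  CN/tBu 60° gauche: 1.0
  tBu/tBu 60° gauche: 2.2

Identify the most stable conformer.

A (staggered): no non-H gauche contacts → 0.0 kcal/mol.
B (staggered): CN(0°)/tBu(60°) gauche 1.0 → 1.0 kcal/mol.
A has the lowest total (0.0 kcal/mol).

A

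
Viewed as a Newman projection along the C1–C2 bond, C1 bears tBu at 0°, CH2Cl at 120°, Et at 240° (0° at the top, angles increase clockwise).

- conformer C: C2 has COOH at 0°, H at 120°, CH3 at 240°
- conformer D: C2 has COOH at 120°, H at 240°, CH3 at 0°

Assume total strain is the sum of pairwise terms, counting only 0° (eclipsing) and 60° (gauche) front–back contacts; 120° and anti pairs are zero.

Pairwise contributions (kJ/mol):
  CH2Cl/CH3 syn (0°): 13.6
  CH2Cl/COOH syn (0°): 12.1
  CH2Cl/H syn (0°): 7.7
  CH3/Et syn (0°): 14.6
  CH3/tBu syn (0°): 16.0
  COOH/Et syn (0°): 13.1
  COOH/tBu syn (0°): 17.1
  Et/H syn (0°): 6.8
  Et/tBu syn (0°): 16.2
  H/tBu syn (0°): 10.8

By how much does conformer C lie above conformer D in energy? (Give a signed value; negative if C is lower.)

C (eclipsed): tBu(0°)/COOH(0°) eclipsed 17.1; CH2Cl(120°)/H(120°) eclipsed 7.7; Et(240°)/CH3(240°) eclipsed 14.6 → 39.4 kJ/mol.
D (eclipsed): tBu(0°)/CH3(0°) eclipsed 16.0; CH2Cl(120°)/COOH(120°) eclipsed 12.1; Et(240°)/H(240°) eclipsed 6.8 → 34.9 kJ/mol.
E(C) − E(D) = 39.4 − 34.9 = +4.5 kJ/mol.

+4.5 kJ/mol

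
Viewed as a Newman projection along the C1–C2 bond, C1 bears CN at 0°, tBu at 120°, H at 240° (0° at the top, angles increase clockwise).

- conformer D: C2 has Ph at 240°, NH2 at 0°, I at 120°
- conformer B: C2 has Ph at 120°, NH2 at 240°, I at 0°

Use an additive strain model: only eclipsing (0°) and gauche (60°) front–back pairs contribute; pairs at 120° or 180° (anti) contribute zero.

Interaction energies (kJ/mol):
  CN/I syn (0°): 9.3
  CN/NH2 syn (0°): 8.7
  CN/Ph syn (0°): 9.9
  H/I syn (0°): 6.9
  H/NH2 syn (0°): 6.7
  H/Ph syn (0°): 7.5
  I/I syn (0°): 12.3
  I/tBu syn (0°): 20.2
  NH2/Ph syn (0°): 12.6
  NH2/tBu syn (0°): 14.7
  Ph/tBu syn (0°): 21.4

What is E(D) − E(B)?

D (eclipsed): CN(0°)/NH2(0°) eclipsed 8.7; tBu(120°)/I(120°) eclipsed 20.2; H(240°)/Ph(240°) eclipsed 7.5 → 36.4 kJ/mol.
B (eclipsed): CN(0°)/I(0°) eclipsed 9.3; tBu(120°)/Ph(120°) eclipsed 21.4; H(240°)/NH2(240°) eclipsed 6.7 → 37.4 kJ/mol.
E(D) − E(B) = 36.4 − 37.4 = -1.0 kJ/mol.

-1.0 kJ/mol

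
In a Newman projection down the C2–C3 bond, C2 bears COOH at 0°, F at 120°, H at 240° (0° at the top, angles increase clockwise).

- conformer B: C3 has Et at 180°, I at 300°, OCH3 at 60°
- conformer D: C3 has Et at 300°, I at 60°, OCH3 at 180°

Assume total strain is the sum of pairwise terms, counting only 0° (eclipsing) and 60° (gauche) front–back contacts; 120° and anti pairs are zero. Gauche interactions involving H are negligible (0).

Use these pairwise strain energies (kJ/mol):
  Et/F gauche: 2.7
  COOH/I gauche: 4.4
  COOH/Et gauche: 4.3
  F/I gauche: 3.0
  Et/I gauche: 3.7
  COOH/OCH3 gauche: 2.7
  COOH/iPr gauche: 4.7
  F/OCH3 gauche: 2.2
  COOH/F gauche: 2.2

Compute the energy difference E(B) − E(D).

B (staggered): COOH(0°)/I(300°) gauche 4.4; COOH(0°)/OCH3(60°) gauche 2.7; F(120°)/Et(180°) gauche 2.7; F(120°)/OCH3(60°) gauche 2.2 → 12.0 kJ/mol.
D (staggered): COOH(0°)/Et(300°) gauche 4.3; COOH(0°)/I(60°) gauche 4.4; F(120°)/I(60°) gauche 3.0; F(120°)/OCH3(180°) gauche 2.2 → 13.9 kJ/mol.
E(B) − E(D) = 12.0 − 13.9 = -1.9 kJ/mol.

-1.9 kJ/mol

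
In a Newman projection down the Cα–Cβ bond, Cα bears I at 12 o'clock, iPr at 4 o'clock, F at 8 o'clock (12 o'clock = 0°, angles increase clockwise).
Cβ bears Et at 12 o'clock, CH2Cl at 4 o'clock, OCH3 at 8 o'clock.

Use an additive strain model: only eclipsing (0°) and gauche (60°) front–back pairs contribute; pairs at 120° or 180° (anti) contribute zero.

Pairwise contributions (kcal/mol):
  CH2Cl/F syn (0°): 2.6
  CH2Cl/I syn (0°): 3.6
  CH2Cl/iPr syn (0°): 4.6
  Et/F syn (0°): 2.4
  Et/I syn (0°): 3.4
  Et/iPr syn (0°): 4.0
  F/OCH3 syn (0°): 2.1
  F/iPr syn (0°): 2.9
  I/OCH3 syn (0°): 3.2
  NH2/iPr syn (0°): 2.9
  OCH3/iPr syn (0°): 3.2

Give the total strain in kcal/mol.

This conformer (eclipsed): I(0°)/Et(0°) eclipsed 3.4; iPr(120°)/CH2Cl(120°) eclipsed 4.6; F(240°)/OCH3(240°) eclipsed 2.1 → 10.1 kcal/mol.

10.1 kcal/mol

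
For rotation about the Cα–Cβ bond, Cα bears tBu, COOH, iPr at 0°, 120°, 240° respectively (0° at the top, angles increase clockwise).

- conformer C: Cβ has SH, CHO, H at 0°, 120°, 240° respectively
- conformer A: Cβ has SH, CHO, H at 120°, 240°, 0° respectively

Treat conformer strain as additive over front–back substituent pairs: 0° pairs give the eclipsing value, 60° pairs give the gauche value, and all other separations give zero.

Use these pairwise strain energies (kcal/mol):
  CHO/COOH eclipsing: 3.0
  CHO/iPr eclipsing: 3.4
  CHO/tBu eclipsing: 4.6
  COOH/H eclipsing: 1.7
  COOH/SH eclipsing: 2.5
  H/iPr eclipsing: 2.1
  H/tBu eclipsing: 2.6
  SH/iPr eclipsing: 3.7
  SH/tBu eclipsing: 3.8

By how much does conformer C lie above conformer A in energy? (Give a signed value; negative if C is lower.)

+0.4 kcal/mol

C is eclipsed. tBu at 0° is eclipsed with SH at 0° (3.8); COOH at 120° is eclipsed with CHO at 120° (3.0); iPr at 240° is eclipsed with H at 240° (2.1). Total 8.9 kcal/mol.
A is eclipsed. tBu at 0° is eclipsed with H at 0° (2.6); COOH at 120° is eclipsed with SH at 120° (2.5); iPr at 240° is eclipsed with CHO at 240° (3.4). Total 8.5 kcal/mol.
E(C) − E(A) = 8.9 − 8.5 = +0.4 kcal/mol.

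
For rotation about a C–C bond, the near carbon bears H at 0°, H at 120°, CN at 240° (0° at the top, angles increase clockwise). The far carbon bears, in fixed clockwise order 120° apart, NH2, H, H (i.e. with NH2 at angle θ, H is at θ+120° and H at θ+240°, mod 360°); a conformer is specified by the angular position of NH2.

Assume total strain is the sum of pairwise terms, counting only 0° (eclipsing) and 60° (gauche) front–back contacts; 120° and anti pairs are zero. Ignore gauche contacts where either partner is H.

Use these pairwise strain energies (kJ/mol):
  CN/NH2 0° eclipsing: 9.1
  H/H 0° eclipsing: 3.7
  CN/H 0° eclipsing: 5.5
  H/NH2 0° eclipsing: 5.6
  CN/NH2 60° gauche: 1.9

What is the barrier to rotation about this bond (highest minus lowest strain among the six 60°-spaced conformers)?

16.5 kJ/mol

NH2 at 0° is eclipsed. H at 0° is eclipsed with NH2 at 0° (5.6); H at 120° is eclipsed with H at 120° (3.7); CN at 240° is eclipsed with H at 240° (5.5). Total 14.8 kJ/mol.
NH2 at 60° (staggered): no non-H gauche contacts → 0.0 kJ/mol.
NH2 at 120° is eclipsed. H at 0° is eclipsed with H at 0° (3.7); H at 120° is eclipsed with NH2 at 120° (5.6); CN at 240° is eclipsed with H at 240° (5.5). Total 14.8 kJ/mol.
NH2 at 180° is staggered. CN at 240° is gauche with NH2 at 180° (1.9). Total 1.9 kJ/mol.
NH2 at 240° is eclipsed. H at 0° is eclipsed with H at 0° (3.7); H at 120° is eclipsed with H at 120° (3.7); CN at 240° is eclipsed with NH2 at 240° (9.1). Total 16.5 kJ/mol.
NH2 at 300° is staggered. CN at 240° is gauche with NH2 at 300° (1.9). Total 1.9 kJ/mol.
Max at 240° (16.5 kJ/mol), min at 60° (0.0 kJ/mol); barrier = 16.5 kJ/mol.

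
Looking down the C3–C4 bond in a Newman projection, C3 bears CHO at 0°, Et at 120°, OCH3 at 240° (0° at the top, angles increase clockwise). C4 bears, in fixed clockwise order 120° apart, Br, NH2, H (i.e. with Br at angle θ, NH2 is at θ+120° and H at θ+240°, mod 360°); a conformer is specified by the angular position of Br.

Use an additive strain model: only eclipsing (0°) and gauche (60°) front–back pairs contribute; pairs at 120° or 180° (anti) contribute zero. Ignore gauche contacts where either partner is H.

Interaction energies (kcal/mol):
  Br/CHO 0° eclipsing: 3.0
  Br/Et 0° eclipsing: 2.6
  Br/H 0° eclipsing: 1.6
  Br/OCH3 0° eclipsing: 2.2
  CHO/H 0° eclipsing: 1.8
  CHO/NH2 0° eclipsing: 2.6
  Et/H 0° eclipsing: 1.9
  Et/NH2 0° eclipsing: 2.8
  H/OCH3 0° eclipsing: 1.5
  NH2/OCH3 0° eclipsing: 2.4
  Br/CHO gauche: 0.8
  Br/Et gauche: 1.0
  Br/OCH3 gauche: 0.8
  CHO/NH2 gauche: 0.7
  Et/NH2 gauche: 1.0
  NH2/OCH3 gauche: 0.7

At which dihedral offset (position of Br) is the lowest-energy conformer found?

Br at 0° (eclipsed): CHO(0°)/Br(0°) eclipsed 3.0; Et(120°)/NH2(120°) eclipsed 2.8; OCH3(240°)/H(240°) eclipsed 1.5 → 7.3 kcal/mol.
Br at 60° (staggered): CHO(0°)/Br(60°) gauche 0.8; Et(120°)/Br(60°) gauche 1.0; Et(120°)/NH2(180°) gauche 1.0; OCH3(240°)/NH2(180°) gauche 0.7 → 3.5 kcal/mol.
Br at 120° (eclipsed): CHO(0°)/H(0°) eclipsed 1.8; Et(120°)/Br(120°) eclipsed 2.6; OCH3(240°)/NH2(240°) eclipsed 2.4 → 6.8 kcal/mol.
Br at 180° (staggered): CHO(0°)/NH2(300°) gauche 0.7; Et(120°)/Br(180°) gauche 1.0; OCH3(240°)/Br(180°) gauche 0.8; OCH3(240°)/NH2(300°) gauche 0.7 → 3.2 kcal/mol.
Br at 240° (eclipsed): CHO(0°)/NH2(0°) eclipsed 2.6; Et(120°)/H(120°) eclipsed 1.9; OCH3(240°)/Br(240°) eclipsed 2.2 → 6.7 kcal/mol.
Br at 300° (staggered): CHO(0°)/Br(300°) gauche 0.8; CHO(0°)/NH2(60°) gauche 0.7; Et(120°)/NH2(60°) gauche 1.0; OCH3(240°)/Br(300°) gauche 0.8 → 3.3 kcal/mol.
The minimum (3.2 kcal/mol) occurs with Br at 180°.

180°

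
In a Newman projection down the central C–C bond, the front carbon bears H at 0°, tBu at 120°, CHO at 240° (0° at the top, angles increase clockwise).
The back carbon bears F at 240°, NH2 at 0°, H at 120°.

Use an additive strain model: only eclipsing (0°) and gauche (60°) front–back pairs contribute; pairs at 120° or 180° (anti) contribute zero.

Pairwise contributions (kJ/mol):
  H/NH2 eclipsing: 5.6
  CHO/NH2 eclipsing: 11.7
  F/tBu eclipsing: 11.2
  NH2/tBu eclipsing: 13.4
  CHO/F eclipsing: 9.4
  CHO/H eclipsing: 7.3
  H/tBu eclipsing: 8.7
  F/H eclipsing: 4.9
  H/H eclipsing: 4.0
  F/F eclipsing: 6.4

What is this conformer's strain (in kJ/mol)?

This conformer (eclipsed): H–NH2 eclipsed, tBu–H eclipsed, CHO–F eclipsed; 5.6 + 8.7 + 9.4 = 23.7 kJ/mol.

23.7 kJ/mol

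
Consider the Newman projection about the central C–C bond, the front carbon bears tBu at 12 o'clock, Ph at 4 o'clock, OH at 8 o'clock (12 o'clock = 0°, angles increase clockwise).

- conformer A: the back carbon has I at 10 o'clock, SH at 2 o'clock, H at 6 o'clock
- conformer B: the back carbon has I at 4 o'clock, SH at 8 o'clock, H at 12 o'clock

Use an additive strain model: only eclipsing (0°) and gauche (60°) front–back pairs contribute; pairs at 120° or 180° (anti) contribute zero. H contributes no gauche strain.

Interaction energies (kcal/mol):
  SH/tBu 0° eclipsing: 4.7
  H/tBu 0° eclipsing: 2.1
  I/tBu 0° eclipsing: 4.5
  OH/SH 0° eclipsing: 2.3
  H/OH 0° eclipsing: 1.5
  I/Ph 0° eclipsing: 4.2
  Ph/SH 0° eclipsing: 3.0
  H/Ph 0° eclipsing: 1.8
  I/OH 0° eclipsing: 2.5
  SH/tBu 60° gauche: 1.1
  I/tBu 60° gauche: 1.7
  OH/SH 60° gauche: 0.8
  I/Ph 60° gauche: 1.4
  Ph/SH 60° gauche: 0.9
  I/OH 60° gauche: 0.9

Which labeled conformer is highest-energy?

B

A (staggered): tBu(0°)/I(300°) gauche 1.7; tBu(0°)/SH(60°) gauche 1.1; Ph(120°)/SH(60°) gauche 0.9; OH(240°)/I(300°) gauche 0.9 → 4.6 kcal/mol.
B (eclipsed): tBu(0°)/H(0°) eclipsed 2.1; Ph(120°)/I(120°) eclipsed 4.2; OH(240°)/SH(240°) eclipsed 2.3 → 8.6 kcal/mol.
B has the highest total (8.6 kcal/mol).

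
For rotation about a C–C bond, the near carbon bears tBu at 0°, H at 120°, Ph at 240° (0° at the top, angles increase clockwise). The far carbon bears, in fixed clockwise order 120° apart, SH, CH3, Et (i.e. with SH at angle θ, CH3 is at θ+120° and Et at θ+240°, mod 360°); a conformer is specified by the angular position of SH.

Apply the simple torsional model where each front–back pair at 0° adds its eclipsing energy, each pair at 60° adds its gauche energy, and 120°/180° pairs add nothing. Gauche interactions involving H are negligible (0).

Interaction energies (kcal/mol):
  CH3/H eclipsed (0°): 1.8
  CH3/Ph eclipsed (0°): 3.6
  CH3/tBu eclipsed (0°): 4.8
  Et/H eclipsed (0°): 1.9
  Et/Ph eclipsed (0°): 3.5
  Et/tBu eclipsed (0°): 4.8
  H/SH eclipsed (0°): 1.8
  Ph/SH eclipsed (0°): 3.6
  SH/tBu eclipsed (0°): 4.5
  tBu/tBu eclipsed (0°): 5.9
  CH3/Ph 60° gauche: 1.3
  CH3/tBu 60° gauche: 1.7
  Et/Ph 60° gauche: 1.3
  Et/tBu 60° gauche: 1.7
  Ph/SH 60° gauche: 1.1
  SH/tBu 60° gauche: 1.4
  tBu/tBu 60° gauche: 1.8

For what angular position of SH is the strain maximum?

SH at 0° (eclipsed): tBu(0°)/SH(0°) eclipsed 4.5; H(120°)/CH3(120°) eclipsed 1.8; Ph(240°)/Et(240°) eclipsed 3.5 → 9.8 kcal/mol.
SH at 60° (staggered): tBu(0°)/SH(60°) gauche 1.4; tBu(0°)/Et(300°) gauche 1.7; Ph(240°)/CH3(180°) gauche 1.3; Ph(240°)/Et(300°) gauche 1.3 → 5.7 kcal/mol.
SH at 120° (eclipsed): tBu(0°)/Et(0°) eclipsed 4.8; H(120°)/SH(120°) eclipsed 1.8; Ph(240°)/CH3(240°) eclipsed 3.6 → 10.2 kcal/mol.
SH at 180° (staggered): tBu(0°)/CH3(300°) gauche 1.7; tBu(0°)/Et(60°) gauche 1.7; Ph(240°)/SH(180°) gauche 1.1; Ph(240°)/CH3(300°) gauche 1.3 → 5.8 kcal/mol.
SH at 240° (eclipsed): tBu(0°)/CH3(0°) eclipsed 4.8; H(120°)/Et(120°) eclipsed 1.9; Ph(240°)/SH(240°) eclipsed 3.6 → 10.3 kcal/mol.
SH at 300° (staggered): tBu(0°)/SH(300°) gauche 1.4; tBu(0°)/CH3(60°) gauche 1.7; Ph(240°)/SH(300°) gauche 1.1; Ph(240°)/Et(180°) gauche 1.3 → 5.5 kcal/mol.
The maximum (10.3 kcal/mol) occurs with SH at 240°.

240°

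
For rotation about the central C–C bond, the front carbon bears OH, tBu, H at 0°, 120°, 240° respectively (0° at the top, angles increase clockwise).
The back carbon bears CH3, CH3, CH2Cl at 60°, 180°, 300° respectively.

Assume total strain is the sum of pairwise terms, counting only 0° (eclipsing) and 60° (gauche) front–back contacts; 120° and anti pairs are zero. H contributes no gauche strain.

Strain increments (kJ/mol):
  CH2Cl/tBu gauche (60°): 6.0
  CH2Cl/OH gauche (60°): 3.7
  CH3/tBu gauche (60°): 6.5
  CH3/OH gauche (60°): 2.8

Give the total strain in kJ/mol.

This conformer (staggered): OH(0°)/CH3(60°) gauche 2.8; OH(0°)/CH2Cl(300°) gauche 3.7; tBu(120°)/CH3(60°) gauche 6.5; tBu(120°)/CH3(180°) gauche 6.5 → 19.5 kJ/mol.

19.5 kJ/mol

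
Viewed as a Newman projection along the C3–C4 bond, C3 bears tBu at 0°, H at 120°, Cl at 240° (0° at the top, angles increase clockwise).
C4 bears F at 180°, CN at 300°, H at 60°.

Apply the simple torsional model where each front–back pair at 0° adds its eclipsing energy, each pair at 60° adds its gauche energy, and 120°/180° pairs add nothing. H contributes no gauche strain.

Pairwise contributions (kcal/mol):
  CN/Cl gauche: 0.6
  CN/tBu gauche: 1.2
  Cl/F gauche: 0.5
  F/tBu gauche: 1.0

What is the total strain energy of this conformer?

This conformer (staggered): tBu(0°)/CN(300°) gauche 1.2; Cl(240°)/F(180°) gauche 0.5; Cl(240°)/CN(300°) gauche 0.6 → 2.3 kcal/mol.

2.3 kcal/mol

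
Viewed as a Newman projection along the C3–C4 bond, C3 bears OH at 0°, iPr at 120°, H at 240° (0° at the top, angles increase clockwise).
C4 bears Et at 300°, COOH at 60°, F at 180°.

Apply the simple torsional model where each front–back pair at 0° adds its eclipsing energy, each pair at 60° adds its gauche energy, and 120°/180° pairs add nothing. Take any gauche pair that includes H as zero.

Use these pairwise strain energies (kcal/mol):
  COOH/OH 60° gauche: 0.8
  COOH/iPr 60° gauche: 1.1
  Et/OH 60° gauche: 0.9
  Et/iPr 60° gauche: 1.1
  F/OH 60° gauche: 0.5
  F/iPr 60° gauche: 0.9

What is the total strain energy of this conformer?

3.7 kcal/mol

This conformer (staggered): OH(0°)/Et(300°) gauche 0.9; OH(0°)/COOH(60°) gauche 0.8; iPr(120°)/COOH(60°) gauche 1.1; iPr(120°)/F(180°) gauche 0.9 → 3.7 kcal/mol.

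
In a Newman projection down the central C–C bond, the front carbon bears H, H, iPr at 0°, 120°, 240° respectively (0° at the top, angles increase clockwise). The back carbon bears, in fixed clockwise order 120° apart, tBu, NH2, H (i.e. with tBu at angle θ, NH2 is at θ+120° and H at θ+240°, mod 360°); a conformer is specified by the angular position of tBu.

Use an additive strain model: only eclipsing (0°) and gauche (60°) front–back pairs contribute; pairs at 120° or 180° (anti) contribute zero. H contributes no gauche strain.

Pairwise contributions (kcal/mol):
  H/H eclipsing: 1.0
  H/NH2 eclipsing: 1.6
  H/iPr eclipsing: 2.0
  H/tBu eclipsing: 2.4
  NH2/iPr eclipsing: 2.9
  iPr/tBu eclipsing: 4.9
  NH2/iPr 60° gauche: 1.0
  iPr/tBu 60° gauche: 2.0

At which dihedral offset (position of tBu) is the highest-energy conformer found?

tBu at 0° (eclipsed): H(0°)/tBu(0°) eclipsed 2.4; H(120°)/NH2(120°) eclipsed 1.6; iPr(240°)/H(240°) eclipsed 2.0 → 6.0 kcal/mol.
tBu at 60° (staggered): iPr(240°)/NH2(180°) gauche 1.0 → 1.0 kcal/mol.
tBu at 120° (eclipsed): H(0°)/H(0°) eclipsed 1.0; H(120°)/tBu(120°) eclipsed 2.4; iPr(240°)/NH2(240°) eclipsed 2.9 → 6.3 kcal/mol.
tBu at 180° (staggered): iPr(240°)/tBu(180°) gauche 2.0; iPr(240°)/NH2(300°) gauche 1.0 → 3.0 kcal/mol.
tBu at 240° (eclipsed): H(0°)/NH2(0°) eclipsed 1.6; H(120°)/H(120°) eclipsed 1.0; iPr(240°)/tBu(240°) eclipsed 4.9 → 7.5 kcal/mol.
tBu at 300° (staggered): iPr(240°)/tBu(300°) gauche 2.0 → 2.0 kcal/mol.
The maximum (7.5 kcal/mol) occurs with tBu at 240°.

240°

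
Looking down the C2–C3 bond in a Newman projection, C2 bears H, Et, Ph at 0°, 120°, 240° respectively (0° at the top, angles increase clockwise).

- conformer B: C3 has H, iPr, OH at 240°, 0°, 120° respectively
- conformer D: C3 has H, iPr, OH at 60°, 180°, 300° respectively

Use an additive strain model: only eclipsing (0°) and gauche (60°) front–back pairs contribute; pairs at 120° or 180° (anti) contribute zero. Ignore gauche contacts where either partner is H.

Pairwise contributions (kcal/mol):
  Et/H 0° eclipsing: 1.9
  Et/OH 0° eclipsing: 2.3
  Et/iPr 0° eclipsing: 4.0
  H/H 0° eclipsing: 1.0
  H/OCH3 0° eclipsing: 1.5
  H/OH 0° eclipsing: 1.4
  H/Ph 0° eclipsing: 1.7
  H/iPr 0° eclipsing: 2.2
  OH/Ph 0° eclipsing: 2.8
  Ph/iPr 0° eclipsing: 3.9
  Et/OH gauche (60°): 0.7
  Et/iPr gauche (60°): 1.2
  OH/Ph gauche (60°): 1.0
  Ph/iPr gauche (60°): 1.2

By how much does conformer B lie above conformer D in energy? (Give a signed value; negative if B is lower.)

+2.8 kcal/mol

B (eclipsed): H(0°)/iPr(0°) eclipsed 2.2; Et(120°)/OH(120°) eclipsed 2.3; Ph(240°)/H(240°) eclipsed 1.7 → 6.2 kcal/mol.
D (staggered): Et(120°)/iPr(180°) gauche 1.2; Ph(240°)/iPr(180°) gauche 1.2; Ph(240°)/OH(300°) gauche 1.0 → 3.4 kcal/mol.
E(B) − E(D) = 6.2 − 3.4 = +2.8 kcal/mol.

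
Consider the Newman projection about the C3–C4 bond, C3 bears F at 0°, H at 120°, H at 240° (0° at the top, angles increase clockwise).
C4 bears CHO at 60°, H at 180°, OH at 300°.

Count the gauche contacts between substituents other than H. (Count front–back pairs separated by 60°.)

2

Non-H gauche pairs: F(0°)/CHO(60°); F(0°)/OH(300°) — 2 interactions.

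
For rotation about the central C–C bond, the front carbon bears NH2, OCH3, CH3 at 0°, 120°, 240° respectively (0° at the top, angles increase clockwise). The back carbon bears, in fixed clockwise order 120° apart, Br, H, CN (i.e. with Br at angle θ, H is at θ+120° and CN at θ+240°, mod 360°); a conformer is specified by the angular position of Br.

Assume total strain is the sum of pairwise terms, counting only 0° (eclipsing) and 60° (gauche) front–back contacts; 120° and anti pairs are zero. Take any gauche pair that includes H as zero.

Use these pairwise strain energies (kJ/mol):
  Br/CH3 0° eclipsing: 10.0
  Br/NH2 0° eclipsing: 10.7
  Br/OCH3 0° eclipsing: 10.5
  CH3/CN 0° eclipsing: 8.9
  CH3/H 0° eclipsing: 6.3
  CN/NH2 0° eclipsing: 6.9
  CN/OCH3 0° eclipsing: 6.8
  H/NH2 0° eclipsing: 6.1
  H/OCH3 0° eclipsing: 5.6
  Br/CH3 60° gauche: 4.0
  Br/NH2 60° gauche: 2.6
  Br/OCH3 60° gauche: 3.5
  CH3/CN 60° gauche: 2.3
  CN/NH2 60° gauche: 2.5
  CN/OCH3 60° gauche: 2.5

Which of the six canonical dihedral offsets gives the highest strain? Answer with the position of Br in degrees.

0°

Br at 0° (eclipsed): NH2–Br eclipsed, OCH3–H eclipsed, CH3–CN eclipsed; 10.7 + 5.6 + 8.9 = 25.2 kJ/mol.
Br at 60° (staggered): NH2–Br gauche, NH2–CN gauche, OCH3–Br gauche, CH3–CN gauche; 2.6 + 2.5 + 3.5 + 2.3 = 10.9 kJ/mol.
Br at 120° (eclipsed): NH2–CN eclipsed, OCH3–Br eclipsed, CH3–H eclipsed; 6.9 + 10.5 + 6.3 = 23.7 kJ/mol.
Br at 180° (staggered): NH2–CN gauche, OCH3–Br gauche, OCH3–CN gauche, CH3–Br gauche; 2.5 + 3.5 + 2.5 + 4.0 = 12.5 kJ/mol.
Br at 240° (eclipsed): NH2–H eclipsed, OCH3–CN eclipsed, CH3–Br eclipsed; 6.1 + 6.8 + 10.0 = 22.9 kJ/mol.
Br at 300° (staggered): NH2–Br gauche, OCH3–CN gauche, CH3–Br gauche, CH3–CN gauche; 2.6 + 2.5 + 4.0 + 2.3 = 11.4 kJ/mol.
The maximum (25.2 kJ/mol) occurs with Br at 0°.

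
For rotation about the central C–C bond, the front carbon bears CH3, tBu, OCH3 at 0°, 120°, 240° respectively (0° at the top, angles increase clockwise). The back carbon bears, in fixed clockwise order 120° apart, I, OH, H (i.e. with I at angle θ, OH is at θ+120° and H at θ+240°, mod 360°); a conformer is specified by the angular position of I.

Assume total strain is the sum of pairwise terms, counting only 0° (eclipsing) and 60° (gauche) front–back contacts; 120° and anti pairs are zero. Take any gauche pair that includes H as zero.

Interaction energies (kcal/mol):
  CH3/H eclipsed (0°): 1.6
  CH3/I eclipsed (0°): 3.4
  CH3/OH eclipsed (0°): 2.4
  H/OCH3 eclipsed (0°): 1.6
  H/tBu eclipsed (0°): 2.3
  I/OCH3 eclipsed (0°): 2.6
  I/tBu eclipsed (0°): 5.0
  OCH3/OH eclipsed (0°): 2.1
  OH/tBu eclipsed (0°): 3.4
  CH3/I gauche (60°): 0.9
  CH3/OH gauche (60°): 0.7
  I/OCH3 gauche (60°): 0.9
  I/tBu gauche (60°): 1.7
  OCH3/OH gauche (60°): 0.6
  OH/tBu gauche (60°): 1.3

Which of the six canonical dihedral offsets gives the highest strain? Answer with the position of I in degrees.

120°

I at 0° (eclipsed): CH3(0°)/I(0°) eclipsed 3.4; tBu(120°)/OH(120°) eclipsed 3.4; OCH3(240°)/H(240°) eclipsed 1.6 → 8.4 kcal/mol.
I at 60° (staggered): CH3(0°)/I(60°) gauche 0.9; tBu(120°)/I(60°) gauche 1.7; tBu(120°)/OH(180°) gauche 1.3; OCH3(240°)/OH(180°) gauche 0.6 → 4.5 kcal/mol.
I at 120° (eclipsed): CH3(0°)/H(0°) eclipsed 1.6; tBu(120°)/I(120°) eclipsed 5.0; OCH3(240°)/OH(240°) eclipsed 2.1 → 8.7 kcal/mol.
I at 180° (staggered): CH3(0°)/OH(300°) gauche 0.7; tBu(120°)/I(180°) gauche 1.7; OCH3(240°)/I(180°) gauche 0.9; OCH3(240°)/OH(300°) gauche 0.6 → 3.9 kcal/mol.
I at 240° (eclipsed): CH3(0°)/OH(0°) eclipsed 2.4; tBu(120°)/H(120°) eclipsed 2.3; OCH3(240°)/I(240°) eclipsed 2.6 → 7.3 kcal/mol.
I at 300° (staggered): CH3(0°)/I(300°) gauche 0.9; CH3(0°)/OH(60°) gauche 0.7; tBu(120°)/OH(60°) gauche 1.3; OCH3(240°)/I(300°) gauche 0.9 → 3.8 kcal/mol.
The maximum (8.7 kcal/mol) occurs with I at 120°.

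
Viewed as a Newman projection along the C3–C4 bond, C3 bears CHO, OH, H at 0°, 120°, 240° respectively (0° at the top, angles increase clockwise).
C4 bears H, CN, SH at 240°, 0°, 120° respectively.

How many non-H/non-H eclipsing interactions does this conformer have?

Non-H eclipsing pairs: CHO(0°)/CN(0°); OH(120°)/SH(120°) — 2 interactions.

2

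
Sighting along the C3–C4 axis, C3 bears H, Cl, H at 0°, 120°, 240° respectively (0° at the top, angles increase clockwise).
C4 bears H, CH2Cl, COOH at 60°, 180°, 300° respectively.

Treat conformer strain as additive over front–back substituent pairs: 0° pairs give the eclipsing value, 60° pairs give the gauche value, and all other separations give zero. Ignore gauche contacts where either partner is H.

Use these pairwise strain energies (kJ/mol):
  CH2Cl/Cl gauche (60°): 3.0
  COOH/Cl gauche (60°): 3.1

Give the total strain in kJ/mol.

This conformer (staggered): Cl(120°)/CH2Cl(180°) gauche 3.0 → 3.0 kJ/mol.

3.0 kJ/mol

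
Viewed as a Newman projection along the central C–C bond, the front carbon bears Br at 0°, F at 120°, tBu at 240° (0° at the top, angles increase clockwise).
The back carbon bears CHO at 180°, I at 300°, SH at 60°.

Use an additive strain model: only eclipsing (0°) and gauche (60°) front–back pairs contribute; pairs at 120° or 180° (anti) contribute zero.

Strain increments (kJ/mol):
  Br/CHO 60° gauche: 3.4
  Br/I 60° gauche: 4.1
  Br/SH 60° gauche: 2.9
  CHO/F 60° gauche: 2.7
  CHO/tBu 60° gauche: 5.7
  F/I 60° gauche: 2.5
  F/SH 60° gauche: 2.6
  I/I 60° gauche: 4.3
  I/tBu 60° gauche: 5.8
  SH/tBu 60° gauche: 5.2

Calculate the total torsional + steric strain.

This conformer (staggered): Br(0°)/I(300°) gauche 4.1; Br(0°)/SH(60°) gauche 2.9; F(120°)/CHO(180°) gauche 2.7; F(120°)/SH(60°) gauche 2.6; tBu(240°)/CHO(180°) gauche 5.7; tBu(240°)/I(300°) gauche 5.8 → 23.8 kJ/mol.

23.8 kJ/mol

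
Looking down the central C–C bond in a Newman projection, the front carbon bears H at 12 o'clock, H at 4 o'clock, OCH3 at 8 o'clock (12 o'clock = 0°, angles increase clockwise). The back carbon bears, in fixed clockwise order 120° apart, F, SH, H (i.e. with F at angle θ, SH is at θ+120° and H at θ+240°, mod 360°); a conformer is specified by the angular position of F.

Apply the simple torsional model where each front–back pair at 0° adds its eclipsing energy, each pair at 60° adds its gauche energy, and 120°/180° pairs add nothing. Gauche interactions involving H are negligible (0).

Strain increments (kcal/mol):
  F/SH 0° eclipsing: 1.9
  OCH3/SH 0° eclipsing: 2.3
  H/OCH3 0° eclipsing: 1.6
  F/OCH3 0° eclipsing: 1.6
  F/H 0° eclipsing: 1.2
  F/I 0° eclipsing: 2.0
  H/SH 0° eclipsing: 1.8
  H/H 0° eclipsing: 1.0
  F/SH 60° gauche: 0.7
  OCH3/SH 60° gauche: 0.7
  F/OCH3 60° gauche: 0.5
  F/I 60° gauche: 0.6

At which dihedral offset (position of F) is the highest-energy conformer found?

F at 0° is eclipsed. H at 0° is eclipsed with F at 0° (1.2); H at 120° is eclipsed with SH at 120° (1.8); OCH3 at 240° is eclipsed with H at 240° (1.6). Total 4.6 kcal/mol.
F at 60° is staggered. OCH3 at 240° is gauche with SH at 180° (0.7). Total 0.7 kcal/mol.
F at 120° is eclipsed. H at 0° is eclipsed with H at 0° (1.0); H at 120° is eclipsed with F at 120° (1.2); OCH3 at 240° is eclipsed with SH at 240° (2.3). Total 4.5 kcal/mol.
F at 180° is staggered. OCH3 at 240° is gauche with F at 180° (0.5); OCH3 at 240° is gauche with SH at 300° (0.7). Total 1.2 kcal/mol.
F at 240° is eclipsed. H at 0° is eclipsed with SH at 0° (1.8); H at 120° is eclipsed with H at 120° (1.0); OCH3 at 240° is eclipsed with F at 240° (1.6). Total 4.4 kcal/mol.
F at 300° is staggered. OCH3 at 240° is gauche with F at 300° (0.5). Total 0.5 kcal/mol.
The maximum (4.6 kcal/mol) occurs with F at 0°.

0°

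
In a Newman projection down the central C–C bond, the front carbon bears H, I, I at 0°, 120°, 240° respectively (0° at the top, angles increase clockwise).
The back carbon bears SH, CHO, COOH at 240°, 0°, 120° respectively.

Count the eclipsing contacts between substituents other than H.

Non-H eclipsing pairs: I(120°)/COOH(120°); I(240°)/SH(240°) — 2 interactions.

2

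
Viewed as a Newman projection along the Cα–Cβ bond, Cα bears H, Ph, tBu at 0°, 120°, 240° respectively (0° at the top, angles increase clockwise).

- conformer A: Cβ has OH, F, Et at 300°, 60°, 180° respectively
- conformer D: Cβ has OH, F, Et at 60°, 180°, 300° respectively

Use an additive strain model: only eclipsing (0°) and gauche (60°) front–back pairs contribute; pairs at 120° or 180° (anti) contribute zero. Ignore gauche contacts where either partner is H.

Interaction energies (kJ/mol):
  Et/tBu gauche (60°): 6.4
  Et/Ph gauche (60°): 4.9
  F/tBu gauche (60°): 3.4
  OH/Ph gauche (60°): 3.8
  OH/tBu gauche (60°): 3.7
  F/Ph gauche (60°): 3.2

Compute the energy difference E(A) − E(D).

A (staggered): Ph(120°)/F(60°) gauche 3.2; Ph(120°)/Et(180°) gauche 4.9; tBu(240°)/OH(300°) gauche 3.7; tBu(240°)/Et(180°) gauche 6.4 → 18.2 kJ/mol.
D (staggered): Ph(120°)/OH(60°) gauche 3.8; Ph(120°)/F(180°) gauche 3.2; tBu(240°)/F(180°) gauche 3.4; tBu(240°)/Et(300°) gauche 6.4 → 16.8 kJ/mol.
E(A) − E(D) = 18.2 − 16.8 = +1.4 kJ/mol.

+1.4 kJ/mol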